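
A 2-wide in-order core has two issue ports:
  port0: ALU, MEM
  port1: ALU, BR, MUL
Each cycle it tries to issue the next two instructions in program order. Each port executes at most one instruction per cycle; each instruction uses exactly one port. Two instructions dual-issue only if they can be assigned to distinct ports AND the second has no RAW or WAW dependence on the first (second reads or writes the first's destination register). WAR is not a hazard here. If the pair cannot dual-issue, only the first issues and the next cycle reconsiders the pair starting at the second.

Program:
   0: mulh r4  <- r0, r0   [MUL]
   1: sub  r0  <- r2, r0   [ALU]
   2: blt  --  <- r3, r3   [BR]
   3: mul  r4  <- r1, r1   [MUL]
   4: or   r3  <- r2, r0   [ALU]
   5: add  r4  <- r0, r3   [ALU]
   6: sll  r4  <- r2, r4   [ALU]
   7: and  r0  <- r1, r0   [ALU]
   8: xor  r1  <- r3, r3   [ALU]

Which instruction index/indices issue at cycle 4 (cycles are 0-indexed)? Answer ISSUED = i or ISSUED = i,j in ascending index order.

ISSUED = 6,7

0. mulh.MUL sub.ALU @i0,i1  | dual
1. blt.BR @i2  | no-port BR/MUL
2. mul.MUL or.ALU @i3,i4  | dual
3. add.ALU @i5  | RAW+WAW r4
4. sll.ALU and.ALU @i6,i7  | dual
5. xor.ALU @i8  | tail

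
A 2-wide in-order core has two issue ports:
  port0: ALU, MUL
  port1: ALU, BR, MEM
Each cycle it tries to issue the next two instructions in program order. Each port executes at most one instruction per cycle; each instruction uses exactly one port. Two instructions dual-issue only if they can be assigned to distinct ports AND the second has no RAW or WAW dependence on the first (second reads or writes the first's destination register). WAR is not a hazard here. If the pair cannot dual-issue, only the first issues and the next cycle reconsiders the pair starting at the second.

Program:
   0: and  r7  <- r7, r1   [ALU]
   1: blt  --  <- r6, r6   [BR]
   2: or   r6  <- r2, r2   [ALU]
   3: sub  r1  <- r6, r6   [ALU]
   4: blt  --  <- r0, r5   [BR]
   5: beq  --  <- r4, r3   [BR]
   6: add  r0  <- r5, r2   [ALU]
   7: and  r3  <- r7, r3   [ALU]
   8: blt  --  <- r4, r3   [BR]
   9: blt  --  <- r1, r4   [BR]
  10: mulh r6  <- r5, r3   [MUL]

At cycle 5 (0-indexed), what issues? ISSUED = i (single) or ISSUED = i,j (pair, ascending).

ISSUED = 8

[0] i0,i1  and blt  -- 2-wide
[1] i2  or  -- RAW r6
[2] i3,i4  sub blt  -- 2-wide
[3] i5,i6  beq add  -- 2-wide
[4] i7  and  -- RAW r3
[5] i8  blt  -- no-port BR/BR
[6] i9,i10  blt mulh  -- 2-wide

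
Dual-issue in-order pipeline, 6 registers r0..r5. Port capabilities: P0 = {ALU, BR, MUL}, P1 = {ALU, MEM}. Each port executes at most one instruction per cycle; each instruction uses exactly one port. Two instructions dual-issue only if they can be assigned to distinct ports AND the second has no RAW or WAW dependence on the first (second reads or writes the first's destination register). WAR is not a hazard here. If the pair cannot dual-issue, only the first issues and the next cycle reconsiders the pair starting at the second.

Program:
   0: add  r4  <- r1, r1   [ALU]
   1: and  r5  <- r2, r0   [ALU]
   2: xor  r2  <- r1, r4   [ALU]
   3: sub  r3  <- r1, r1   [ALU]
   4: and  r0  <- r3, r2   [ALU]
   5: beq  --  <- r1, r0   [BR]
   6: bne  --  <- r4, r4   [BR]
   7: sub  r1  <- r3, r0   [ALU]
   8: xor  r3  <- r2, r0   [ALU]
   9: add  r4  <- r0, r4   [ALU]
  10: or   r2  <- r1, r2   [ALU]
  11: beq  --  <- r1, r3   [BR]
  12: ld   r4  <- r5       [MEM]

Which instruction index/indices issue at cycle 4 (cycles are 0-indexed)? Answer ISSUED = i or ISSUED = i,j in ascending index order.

#0 head=0: add.ALU;and.ALU i0+i1 pair
#1 head=2: xor.ALU;sub.ALU i2+i3 pair
#2 head=4: and.ALU i4 RAW r0
#3 head=5: beq.BR i5 no-port BR/BR
#4 head=6: bne.BR;sub.ALU i6+i7 pair
#5 head=8: xor.ALU;add.ALU i8+i9 pair
#6 head=10: or.ALU;beq.BR i10+i11 pair
#7 head=12: ld.MEM i12 tail

ISSUED = 6,7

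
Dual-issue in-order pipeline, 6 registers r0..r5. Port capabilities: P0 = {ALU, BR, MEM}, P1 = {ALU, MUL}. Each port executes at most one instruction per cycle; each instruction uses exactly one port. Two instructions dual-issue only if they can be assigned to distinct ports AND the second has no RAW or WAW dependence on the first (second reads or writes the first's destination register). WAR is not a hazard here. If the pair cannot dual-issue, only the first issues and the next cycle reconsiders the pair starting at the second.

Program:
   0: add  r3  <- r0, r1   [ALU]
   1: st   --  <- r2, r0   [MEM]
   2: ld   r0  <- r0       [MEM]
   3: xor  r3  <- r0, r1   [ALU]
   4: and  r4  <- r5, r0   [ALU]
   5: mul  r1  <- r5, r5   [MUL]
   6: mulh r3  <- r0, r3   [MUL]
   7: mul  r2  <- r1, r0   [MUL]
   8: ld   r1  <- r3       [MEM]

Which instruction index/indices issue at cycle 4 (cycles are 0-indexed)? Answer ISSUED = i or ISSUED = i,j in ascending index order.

ISSUED = 6

[0] i0+i1  add.ALU+st.MEM  -- 2-wide
[1] i2  ld.MEM  -- RAW r0
[2] i3+i4  xor.ALU+and.ALU  -- 2-wide
[3] i5  mul.MUL  -- no-port MUL/MUL
[4] i6  mulh.MUL  -- no-port MUL/MUL
[5] i7+i8  mul.MUL+ld.MEM  -- 2-wide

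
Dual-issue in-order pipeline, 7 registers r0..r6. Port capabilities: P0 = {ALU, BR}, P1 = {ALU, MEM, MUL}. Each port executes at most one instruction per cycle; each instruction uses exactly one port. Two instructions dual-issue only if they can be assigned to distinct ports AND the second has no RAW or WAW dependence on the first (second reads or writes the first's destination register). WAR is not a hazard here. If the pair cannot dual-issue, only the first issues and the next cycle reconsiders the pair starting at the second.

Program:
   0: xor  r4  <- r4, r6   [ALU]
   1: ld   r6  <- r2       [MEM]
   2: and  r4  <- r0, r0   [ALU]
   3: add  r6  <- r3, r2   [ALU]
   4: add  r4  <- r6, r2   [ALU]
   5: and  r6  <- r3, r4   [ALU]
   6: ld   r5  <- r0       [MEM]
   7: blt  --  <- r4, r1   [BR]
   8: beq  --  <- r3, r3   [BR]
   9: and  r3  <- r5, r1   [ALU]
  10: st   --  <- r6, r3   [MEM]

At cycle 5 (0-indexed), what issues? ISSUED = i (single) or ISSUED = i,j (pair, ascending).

ISSUED = 8,9

  cy0 -> i0&i1 (xor/ld) dual
  cy1 -> i2&i3 (and/add) dual
  cy2 -> i4 (add) RAW r4
  cy3 -> i5&i6 (and/ld) dual
  cy4 -> i7 (blt) no-port BR/BR
  cy5 -> i8&i9 (beq/and) dual
  cy6 -> i10 (st) tail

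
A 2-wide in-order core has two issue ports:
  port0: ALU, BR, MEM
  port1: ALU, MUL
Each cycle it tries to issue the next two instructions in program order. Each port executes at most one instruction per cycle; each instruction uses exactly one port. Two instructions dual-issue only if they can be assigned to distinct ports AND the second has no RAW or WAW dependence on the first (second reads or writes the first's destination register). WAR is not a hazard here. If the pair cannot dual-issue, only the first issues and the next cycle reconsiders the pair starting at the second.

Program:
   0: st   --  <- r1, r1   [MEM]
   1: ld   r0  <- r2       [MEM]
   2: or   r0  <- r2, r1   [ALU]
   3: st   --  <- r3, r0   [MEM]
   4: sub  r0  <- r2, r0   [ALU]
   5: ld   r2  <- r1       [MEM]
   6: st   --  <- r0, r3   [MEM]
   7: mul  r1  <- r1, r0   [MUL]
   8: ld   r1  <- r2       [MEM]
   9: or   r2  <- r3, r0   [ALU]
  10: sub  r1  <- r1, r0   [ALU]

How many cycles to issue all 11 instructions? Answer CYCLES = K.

CYCLES = 8

[0] i0  st  -- no-port MEM/MEM
[1] i1  ld  -- WAW r0
[2] i2  or  -- RAW r0
[3] i3+i4  st;sub  -- pair
[4] i5  ld  -- no-port MEM/MEM
[5] i6+i7  st;mul  -- pair
[6] i8+i9  ld;or  -- pair
[7] i10  sub  -- tail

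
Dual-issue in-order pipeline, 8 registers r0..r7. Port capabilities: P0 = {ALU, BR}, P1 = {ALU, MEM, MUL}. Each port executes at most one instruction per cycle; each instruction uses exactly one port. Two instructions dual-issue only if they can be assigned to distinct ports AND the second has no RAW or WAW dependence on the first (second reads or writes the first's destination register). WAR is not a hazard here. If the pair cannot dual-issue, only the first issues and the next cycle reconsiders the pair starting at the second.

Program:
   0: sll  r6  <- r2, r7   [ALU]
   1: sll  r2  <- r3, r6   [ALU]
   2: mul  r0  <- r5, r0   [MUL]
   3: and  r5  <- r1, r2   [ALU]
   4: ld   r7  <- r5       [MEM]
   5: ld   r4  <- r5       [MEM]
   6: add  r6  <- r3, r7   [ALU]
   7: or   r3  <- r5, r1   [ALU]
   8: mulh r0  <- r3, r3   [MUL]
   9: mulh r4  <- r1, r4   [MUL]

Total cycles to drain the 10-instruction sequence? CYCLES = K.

  cy0 -> i0 (sll.ALU) RAW r6
  cy1 -> i1,i2 (sll.ALU+mul.MUL) dual
  cy2 -> i3 (and.ALU) RAW r5
  cy3 -> i4 (ld.MEM) no-port MEM/MEM
  cy4 -> i5,i6 (ld.MEM+add.ALU) dual
  cy5 -> i7 (or.ALU) RAW r3
  cy6 -> i8 (mulh.MUL) no-port MUL/MUL
  cy7 -> i9 (mulh.MUL) tail

CYCLES = 8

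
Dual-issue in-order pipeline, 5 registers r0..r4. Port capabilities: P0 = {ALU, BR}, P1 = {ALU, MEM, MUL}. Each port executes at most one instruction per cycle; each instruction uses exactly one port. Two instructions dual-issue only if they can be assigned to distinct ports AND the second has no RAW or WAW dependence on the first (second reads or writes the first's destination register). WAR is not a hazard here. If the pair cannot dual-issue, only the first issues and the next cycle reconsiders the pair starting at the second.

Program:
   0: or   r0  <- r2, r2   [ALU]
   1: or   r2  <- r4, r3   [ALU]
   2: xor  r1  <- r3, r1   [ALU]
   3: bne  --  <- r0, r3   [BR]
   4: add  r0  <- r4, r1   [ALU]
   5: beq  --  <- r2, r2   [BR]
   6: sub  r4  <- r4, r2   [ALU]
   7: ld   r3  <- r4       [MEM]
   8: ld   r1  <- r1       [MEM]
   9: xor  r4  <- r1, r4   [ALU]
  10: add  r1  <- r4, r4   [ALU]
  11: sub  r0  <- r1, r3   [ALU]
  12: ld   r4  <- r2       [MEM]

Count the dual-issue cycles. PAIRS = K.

[0] i0+i1  or/or  -- dual
[1] i2+i3  xor/bne  -- dual
[2] i4+i5  add/beq  -- dual
[3] i6  sub  -- RAW r4
[4] i7  ld  -- no-port MEM/MEM
[5] i8  ld  -- RAW r1
[6] i9  xor  -- RAW r4
[7] i10  add  -- RAW r1
[8] i11+i12  sub/ld  -- dual

PAIRS = 4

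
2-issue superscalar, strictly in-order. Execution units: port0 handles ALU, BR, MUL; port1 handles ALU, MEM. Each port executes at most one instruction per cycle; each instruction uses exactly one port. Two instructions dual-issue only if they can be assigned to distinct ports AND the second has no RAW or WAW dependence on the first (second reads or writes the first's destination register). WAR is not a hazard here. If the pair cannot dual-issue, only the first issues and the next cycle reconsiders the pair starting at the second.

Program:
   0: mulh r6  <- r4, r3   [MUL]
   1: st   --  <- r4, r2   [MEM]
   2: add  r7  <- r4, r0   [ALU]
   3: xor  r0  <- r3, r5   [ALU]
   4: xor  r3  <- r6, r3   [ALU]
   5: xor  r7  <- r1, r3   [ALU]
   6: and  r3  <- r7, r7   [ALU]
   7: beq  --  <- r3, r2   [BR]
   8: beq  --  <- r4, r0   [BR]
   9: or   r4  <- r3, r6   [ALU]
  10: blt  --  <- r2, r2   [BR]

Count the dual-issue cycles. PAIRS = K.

PAIRS = 3

  cy0 -> i0&i1 (mulh.MUL/st.MEM) 2-wide
  cy1 -> i2&i3 (add.ALU/xor.ALU) 2-wide
  cy2 -> i4 (xor.ALU) RAW r3
  cy3 -> i5 (xor.ALU) RAW r7
  cy4 -> i6 (and.ALU) RAW r3
  cy5 -> i7 (beq.BR) no-port BR/BR
  cy6 -> i8&i9 (beq.BR/or.ALU) 2-wide
  cy7 -> i10 (blt.BR) tail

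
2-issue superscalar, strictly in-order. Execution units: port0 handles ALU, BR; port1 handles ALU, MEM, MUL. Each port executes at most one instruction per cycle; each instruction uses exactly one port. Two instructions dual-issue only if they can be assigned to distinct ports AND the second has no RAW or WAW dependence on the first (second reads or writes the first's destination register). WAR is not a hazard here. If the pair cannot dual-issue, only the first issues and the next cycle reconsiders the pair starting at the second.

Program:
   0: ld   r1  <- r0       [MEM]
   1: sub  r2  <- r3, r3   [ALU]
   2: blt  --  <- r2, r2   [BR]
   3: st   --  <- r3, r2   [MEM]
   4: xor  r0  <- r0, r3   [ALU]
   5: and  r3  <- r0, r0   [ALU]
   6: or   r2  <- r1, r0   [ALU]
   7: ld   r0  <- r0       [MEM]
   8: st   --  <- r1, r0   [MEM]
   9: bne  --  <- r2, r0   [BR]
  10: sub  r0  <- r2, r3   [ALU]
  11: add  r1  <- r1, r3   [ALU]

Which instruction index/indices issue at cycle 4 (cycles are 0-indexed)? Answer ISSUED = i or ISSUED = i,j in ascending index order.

[0] i0&i1  ld.MEM+sub.ALU  -- 2-wide
[1] i2&i3  blt.BR+st.MEM  -- 2-wide
[2] i4  xor.ALU  -- RAW r0
[3] i5&i6  and.ALU+or.ALU  -- 2-wide
[4] i7  ld.MEM  -- no-port MEM/MEM
[5] i8&i9  st.MEM+bne.BR  -- 2-wide
[6] i10&i11  sub.ALU+add.ALU  -- 2-wide

ISSUED = 7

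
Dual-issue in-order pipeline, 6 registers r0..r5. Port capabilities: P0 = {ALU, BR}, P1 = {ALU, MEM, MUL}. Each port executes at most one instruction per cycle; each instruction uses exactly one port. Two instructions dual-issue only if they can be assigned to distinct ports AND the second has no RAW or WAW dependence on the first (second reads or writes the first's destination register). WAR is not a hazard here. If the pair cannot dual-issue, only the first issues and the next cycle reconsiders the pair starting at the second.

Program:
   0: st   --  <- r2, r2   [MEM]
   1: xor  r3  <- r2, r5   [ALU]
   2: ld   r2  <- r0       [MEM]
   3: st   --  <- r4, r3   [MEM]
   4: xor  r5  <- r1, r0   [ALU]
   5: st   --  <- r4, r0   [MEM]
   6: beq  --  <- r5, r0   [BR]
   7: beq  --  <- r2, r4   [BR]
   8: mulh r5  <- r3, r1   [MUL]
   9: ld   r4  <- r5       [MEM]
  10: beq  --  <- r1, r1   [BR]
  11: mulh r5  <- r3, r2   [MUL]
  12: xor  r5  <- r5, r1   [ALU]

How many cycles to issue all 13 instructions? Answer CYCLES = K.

#0 head=0: st.MEM+xor.ALU i0+i1 pair
#1 head=2: ld.MEM i2 no-port MEM/MEM
#2 head=3: st.MEM+xor.ALU i3+i4 pair
#3 head=5: st.MEM+beq.BR i5+i6 pair
#4 head=7: beq.BR+mulh.MUL i7+i8 pair
#5 head=9: ld.MEM+beq.BR i9+i10 pair
#6 head=11: mulh.MUL i11 RAW+WAW r5
#7 head=12: xor.ALU i12 tail

CYCLES = 8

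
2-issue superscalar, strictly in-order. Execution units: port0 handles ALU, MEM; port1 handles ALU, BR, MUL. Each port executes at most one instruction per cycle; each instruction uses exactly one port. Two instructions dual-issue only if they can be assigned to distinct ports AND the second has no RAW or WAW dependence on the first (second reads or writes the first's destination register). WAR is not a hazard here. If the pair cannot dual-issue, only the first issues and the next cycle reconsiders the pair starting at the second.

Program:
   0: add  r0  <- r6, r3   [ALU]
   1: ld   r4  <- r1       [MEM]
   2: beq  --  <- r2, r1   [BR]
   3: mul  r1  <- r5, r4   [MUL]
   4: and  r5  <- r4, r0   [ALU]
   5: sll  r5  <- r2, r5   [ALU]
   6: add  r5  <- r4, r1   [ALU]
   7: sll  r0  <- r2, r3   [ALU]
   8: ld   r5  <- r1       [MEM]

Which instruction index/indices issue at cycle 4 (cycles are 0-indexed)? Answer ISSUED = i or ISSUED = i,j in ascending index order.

[0] i0&i1  add;ld  -- 2-wide
[1] i2  beq  -- no-port BR/MUL
[2] i3&i4  mul;and  -- 2-wide
[3] i5  sll  -- WAW r5
[4] i6&i7  add;sll  -- 2-wide
[5] i8  ld  -- tail

ISSUED = 6,7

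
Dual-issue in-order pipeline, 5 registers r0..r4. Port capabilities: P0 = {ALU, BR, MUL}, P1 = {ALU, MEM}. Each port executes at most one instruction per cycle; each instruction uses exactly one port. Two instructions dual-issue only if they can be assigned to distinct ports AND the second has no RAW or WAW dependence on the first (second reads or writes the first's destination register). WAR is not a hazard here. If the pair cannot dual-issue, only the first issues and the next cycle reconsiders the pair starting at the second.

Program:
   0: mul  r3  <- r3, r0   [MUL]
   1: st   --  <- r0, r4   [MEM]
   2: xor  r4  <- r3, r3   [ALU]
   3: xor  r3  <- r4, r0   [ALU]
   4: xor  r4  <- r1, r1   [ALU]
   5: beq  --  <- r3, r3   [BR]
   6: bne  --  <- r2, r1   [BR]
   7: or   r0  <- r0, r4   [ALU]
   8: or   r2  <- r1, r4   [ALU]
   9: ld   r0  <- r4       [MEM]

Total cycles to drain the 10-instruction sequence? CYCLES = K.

CYCLES = 6

c0: i0,i1 mul;st  pair
c1: i2 xor  RAW r4
c2: i3,i4 xor;xor  pair
c3: i5 beq  no-port BR/BR
c4: i6,i7 bne;or  pair
c5: i8,i9 or;ld  pair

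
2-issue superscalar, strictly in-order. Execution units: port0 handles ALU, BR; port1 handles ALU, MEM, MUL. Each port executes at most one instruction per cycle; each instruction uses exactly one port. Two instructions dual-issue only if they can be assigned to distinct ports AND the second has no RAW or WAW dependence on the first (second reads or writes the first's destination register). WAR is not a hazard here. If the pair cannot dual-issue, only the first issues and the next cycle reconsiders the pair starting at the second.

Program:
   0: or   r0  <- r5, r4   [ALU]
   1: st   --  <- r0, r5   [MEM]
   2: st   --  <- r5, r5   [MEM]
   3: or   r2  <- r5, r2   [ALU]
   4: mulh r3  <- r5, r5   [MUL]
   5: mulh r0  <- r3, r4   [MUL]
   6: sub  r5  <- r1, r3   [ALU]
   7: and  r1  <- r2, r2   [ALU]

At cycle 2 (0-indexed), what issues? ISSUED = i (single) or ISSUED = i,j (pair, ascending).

[0] i0  or  -- RAW r0
[1] i1  st  -- no-port MEM/MEM
[2] i2+i3  st/or  -- dual
[3] i4  mulh  -- no-port MUL/MUL
[4] i5+i6  mulh/sub  -- dual
[5] i7  and  -- tail

ISSUED = 2,3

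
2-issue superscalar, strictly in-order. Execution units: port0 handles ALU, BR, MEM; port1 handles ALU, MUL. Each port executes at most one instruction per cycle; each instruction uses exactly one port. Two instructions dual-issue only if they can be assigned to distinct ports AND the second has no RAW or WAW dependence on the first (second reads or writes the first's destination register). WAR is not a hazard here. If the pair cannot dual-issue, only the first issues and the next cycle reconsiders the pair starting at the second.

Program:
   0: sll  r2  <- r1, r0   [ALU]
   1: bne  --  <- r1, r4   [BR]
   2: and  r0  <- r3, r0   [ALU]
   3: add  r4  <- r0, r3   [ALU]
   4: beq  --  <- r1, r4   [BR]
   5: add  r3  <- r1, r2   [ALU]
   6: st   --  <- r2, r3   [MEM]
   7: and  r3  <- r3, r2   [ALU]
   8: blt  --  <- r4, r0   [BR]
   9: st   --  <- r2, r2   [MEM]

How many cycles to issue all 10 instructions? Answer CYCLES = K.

c0: i0&i1 sll/bne  2-wide
c1: i2 and  RAW r0
c2: i3 add  RAW r4
c3: i4&i5 beq/add  2-wide
c4: i6&i7 st/and  2-wide
c5: i8 blt  no-port BR/MEM
c6: i9 st  tail

CYCLES = 7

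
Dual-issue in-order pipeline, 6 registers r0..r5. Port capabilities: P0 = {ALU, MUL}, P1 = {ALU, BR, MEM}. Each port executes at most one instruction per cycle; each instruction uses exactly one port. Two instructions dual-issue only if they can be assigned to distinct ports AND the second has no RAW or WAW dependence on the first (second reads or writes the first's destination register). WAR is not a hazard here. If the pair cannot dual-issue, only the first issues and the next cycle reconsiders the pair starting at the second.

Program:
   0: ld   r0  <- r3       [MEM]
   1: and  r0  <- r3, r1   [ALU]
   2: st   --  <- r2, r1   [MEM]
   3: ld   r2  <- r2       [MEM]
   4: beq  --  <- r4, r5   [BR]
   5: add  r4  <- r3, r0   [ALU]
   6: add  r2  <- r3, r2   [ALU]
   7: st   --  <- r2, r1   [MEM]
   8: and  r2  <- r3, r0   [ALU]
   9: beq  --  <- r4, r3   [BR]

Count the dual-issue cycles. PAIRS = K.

PAIRS = 3

0. ld @i0  | WAW r0
1. and;st @i1+i2  | dual
2. ld @i3  | no-port MEM/BR
3. beq;add @i4+i5  | dual
4. add @i6  | RAW r2
5. st;and @i7+i8  | dual
6. beq @i9  | tail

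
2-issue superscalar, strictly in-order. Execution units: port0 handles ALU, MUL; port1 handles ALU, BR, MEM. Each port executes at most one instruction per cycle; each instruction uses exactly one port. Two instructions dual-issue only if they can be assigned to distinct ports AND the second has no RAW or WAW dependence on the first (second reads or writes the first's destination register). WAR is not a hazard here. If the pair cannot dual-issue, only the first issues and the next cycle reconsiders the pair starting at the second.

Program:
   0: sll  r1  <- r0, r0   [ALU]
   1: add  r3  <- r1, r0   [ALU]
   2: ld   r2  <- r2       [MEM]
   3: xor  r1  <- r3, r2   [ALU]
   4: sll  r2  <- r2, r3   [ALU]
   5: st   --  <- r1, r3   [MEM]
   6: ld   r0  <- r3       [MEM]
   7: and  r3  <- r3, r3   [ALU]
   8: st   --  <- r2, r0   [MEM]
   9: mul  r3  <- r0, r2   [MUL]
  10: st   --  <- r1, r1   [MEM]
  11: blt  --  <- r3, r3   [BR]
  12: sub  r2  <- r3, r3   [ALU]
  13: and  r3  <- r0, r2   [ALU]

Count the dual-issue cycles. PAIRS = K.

PAIRS = 5

t=0 i0:sll ; RAW r1
t=1 i1&i2:add/ld ; pair
t=2 i3&i4:xor/sll ; pair
t=3 i5:st ; no-port MEM/MEM
t=4 i6&i7:ld/and ; pair
t=5 i8&i9:st/mul ; pair
t=6 i10:st ; no-port MEM/BR
t=7 i11&i12:blt/sub ; pair
t=8 i13:and ; tail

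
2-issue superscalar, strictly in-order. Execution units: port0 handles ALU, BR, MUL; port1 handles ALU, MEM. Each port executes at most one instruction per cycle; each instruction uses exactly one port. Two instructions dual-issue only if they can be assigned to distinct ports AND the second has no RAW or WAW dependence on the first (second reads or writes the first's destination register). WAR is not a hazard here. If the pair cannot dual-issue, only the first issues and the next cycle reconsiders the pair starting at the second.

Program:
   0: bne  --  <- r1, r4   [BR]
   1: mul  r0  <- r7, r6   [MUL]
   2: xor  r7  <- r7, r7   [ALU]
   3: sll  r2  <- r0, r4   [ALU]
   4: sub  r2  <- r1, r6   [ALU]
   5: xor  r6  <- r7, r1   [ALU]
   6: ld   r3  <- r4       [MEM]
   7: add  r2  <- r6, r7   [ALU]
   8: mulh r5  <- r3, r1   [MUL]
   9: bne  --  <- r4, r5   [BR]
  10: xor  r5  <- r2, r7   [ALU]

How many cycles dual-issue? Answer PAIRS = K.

PAIRS = 4

[0] i0  bne  -- no-port BR/MUL
[1] i1&i2  mul+xor  -- 2-wide
[2] i3  sll  -- WAW r2
[3] i4&i5  sub+xor  -- 2-wide
[4] i6&i7  ld+add  -- 2-wide
[5] i8  mulh  -- no-port MUL/BR
[6] i9&i10  bne+xor  -- 2-wide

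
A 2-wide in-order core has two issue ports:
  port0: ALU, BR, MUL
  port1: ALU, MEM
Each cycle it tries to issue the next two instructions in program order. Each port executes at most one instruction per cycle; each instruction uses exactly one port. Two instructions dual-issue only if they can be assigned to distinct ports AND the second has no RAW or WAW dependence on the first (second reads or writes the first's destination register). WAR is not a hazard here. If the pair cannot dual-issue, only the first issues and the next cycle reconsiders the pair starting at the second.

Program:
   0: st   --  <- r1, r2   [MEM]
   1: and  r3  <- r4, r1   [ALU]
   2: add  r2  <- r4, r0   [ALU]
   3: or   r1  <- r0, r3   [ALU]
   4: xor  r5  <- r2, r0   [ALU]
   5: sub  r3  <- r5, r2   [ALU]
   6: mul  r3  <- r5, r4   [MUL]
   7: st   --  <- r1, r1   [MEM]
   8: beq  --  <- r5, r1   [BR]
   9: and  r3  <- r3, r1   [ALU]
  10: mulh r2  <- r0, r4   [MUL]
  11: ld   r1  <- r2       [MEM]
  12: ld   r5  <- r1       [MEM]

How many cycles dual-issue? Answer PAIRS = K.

#0 head=0: st;and i0,i1 pair
#1 head=2: add;or i2,i3 pair
#2 head=4: xor i4 RAW r5
#3 head=5: sub i5 WAW r3
#4 head=6: mul;st i6,i7 pair
#5 head=8: beq;and i8,i9 pair
#6 head=10: mulh i10 RAW r2
#7 head=11: ld i11 no-port MEM/MEM
#8 head=12: ld i12 tail

PAIRS = 4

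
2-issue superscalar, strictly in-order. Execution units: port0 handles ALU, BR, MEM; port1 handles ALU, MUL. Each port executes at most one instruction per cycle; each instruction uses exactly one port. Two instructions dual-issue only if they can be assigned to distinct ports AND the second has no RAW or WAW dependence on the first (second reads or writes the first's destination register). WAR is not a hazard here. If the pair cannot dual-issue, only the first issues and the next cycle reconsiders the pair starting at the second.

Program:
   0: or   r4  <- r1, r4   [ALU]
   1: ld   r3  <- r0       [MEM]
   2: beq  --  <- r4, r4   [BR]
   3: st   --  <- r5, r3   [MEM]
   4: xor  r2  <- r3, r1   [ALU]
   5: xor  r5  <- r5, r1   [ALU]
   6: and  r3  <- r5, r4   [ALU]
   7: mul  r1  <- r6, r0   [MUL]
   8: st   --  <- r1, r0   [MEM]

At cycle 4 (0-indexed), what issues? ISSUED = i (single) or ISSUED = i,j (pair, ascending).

0. or.ALU;ld.MEM @i0,i1  | pair
1. beq.BR @i2  | no-port BR/MEM
2. st.MEM;xor.ALU @i3,i4  | pair
3. xor.ALU @i5  | RAW r5
4. and.ALU;mul.MUL @i6,i7  | pair
5. st.MEM @i8  | tail

ISSUED = 6,7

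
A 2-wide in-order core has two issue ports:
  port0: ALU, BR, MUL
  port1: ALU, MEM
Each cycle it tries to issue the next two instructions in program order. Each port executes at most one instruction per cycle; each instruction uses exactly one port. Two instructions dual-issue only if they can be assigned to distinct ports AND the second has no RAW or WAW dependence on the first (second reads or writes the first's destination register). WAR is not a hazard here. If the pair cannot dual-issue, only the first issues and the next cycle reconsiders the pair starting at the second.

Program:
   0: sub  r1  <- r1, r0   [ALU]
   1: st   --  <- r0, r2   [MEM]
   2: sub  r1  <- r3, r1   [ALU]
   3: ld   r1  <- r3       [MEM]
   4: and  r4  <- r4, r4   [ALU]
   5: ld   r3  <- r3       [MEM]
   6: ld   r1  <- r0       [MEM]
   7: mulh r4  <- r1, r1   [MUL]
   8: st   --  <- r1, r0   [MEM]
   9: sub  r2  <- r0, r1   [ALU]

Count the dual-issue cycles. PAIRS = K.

PAIRS = 3

t=0 i0&i1:sub.ALU/st.MEM ; dual
t=1 i2:sub.ALU ; WAW r1
t=2 i3&i4:ld.MEM/and.ALU ; dual
t=3 i5:ld.MEM ; no-port MEM/MEM
t=4 i6:ld.MEM ; RAW r1
t=5 i7&i8:mulh.MUL/st.MEM ; dual
t=6 i9:sub.ALU ; tail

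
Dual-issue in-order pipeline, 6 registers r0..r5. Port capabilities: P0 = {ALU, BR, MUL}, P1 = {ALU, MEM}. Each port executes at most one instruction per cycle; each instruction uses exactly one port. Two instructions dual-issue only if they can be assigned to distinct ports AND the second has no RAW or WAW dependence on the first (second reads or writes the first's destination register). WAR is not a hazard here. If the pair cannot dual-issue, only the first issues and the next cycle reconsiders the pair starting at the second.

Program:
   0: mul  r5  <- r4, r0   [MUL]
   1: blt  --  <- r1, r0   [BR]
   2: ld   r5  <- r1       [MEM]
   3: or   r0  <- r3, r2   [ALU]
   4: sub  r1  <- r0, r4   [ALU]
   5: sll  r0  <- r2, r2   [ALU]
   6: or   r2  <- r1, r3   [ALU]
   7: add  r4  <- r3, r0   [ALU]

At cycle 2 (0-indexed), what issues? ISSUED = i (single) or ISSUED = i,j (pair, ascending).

ISSUED = 3

c0: i0 mul  no-port MUL/BR
c1: i1/i2 blt ld  dual
c2: i3 or  RAW r0
c3: i4/i5 sub sll  dual
c4: i6/i7 or add  dual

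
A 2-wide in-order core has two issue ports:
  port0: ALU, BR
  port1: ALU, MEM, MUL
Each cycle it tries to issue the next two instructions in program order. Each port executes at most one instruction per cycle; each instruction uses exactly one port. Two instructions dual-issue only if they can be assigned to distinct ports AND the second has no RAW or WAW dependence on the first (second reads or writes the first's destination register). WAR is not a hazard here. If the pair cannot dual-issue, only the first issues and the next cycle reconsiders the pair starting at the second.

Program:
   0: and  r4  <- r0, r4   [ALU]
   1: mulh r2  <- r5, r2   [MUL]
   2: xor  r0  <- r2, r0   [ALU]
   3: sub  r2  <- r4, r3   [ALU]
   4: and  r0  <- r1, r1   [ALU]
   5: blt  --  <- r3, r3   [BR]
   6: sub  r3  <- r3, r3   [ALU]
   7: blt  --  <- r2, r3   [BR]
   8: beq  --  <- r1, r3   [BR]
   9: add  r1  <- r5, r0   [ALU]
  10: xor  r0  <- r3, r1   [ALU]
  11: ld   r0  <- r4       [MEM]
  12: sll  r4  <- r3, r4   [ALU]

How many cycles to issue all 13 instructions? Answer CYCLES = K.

[0] i0/i1  and/mulh  -- dual
[1] i2/i3  xor/sub  -- dual
[2] i4/i5  and/blt  -- dual
[3] i6  sub  -- RAW r3
[4] i7  blt  -- no-port BR/BR
[5] i8/i9  beq/add  -- dual
[6] i10  xor  -- WAW r0
[7] i11/i12  ld/sll  -- dual

CYCLES = 8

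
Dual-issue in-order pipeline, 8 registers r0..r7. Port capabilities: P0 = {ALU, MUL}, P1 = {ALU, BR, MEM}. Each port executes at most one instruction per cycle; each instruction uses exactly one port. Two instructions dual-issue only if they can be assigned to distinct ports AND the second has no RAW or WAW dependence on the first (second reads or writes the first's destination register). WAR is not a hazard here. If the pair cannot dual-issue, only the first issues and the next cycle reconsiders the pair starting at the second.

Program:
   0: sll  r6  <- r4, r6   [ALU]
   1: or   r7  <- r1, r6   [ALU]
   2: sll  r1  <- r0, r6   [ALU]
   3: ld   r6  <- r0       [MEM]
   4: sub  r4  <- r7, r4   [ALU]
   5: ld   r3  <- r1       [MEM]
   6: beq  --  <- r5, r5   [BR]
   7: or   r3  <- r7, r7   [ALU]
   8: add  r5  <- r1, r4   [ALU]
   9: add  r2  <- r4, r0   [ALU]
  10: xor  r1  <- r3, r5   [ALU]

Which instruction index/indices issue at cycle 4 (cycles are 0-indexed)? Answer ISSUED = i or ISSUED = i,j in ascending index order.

0. sll @i0  | RAW r6
1. or;sll @i1+i2  | pair
2. ld;sub @i3+i4  | pair
3. ld @i5  | no-port MEM/BR
4. beq;or @i6+i7  | pair
5. add;add @i8+i9  | pair
6. xor @i10  | tail

ISSUED = 6,7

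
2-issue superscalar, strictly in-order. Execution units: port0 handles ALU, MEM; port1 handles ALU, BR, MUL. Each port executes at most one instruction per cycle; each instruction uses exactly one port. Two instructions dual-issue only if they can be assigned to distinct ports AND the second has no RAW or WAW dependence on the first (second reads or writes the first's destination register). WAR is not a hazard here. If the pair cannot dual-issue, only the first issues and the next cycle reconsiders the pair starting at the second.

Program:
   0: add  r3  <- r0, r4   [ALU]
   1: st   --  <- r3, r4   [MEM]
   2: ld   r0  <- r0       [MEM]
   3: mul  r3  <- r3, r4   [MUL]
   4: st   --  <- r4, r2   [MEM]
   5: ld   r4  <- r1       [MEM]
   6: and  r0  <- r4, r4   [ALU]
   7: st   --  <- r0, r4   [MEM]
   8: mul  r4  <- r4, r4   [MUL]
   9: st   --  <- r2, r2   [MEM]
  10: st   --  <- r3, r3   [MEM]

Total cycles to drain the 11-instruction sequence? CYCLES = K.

  cy0 -> i0 (add) RAW r3
  cy1 -> i1 (st) no-port MEM/MEM
  cy2 -> i2/i3 (ld mul) dual
  cy3 -> i4 (st) no-port MEM/MEM
  cy4 -> i5 (ld) RAW r4
  cy5 -> i6 (and) RAW r0
  cy6 -> i7/i8 (st mul) dual
  cy7 -> i9 (st) no-port MEM/MEM
  cy8 -> i10 (st) tail

CYCLES = 9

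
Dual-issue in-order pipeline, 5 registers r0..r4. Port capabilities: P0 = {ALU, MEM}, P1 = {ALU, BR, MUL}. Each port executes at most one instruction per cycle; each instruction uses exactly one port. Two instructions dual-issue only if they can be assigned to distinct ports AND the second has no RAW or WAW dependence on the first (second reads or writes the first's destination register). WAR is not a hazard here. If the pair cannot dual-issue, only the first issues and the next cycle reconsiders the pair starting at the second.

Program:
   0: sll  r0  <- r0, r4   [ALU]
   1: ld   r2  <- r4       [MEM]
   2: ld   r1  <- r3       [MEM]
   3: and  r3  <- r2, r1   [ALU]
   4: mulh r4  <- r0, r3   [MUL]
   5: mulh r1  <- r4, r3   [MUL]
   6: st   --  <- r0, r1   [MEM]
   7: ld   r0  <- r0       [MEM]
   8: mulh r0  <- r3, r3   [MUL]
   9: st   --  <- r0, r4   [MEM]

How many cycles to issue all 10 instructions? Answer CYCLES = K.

CYCLES = 9

  cy0 -> i0/i1 (sll+ld) dual
  cy1 -> i2 (ld) RAW r1
  cy2 -> i3 (and) RAW r3
  cy3 -> i4 (mulh) no-port MUL/MUL
  cy4 -> i5 (mulh) RAW r1
  cy5 -> i6 (st) no-port MEM/MEM
  cy6 -> i7 (ld) WAW r0
  cy7 -> i8 (mulh) RAW r0
  cy8 -> i9 (st) tail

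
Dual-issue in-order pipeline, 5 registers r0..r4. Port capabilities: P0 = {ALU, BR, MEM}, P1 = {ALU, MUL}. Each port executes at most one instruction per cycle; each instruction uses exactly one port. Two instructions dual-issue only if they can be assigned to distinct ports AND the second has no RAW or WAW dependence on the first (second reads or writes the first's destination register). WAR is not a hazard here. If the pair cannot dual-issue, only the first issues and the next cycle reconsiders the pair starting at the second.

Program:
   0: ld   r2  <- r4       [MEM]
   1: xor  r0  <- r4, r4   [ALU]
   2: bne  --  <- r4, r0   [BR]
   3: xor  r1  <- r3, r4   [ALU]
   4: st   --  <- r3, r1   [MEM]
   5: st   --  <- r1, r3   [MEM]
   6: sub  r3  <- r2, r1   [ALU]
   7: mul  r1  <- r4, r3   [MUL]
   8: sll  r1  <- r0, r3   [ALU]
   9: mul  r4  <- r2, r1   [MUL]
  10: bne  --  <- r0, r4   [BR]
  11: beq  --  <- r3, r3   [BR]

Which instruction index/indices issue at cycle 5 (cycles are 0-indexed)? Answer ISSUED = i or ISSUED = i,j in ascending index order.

[0] i0/i1  ld.MEM xor.ALU  -- pair
[1] i2/i3  bne.BR xor.ALU  -- pair
[2] i4  st.MEM  -- no-port MEM/MEM
[3] i5/i6  st.MEM sub.ALU  -- pair
[4] i7  mul.MUL  -- WAW r1
[5] i8  sll.ALU  -- RAW r1
[6] i9  mul.MUL  -- RAW r4
[7] i10  bne.BR  -- no-port BR/BR
[8] i11  beq.BR  -- tail

ISSUED = 8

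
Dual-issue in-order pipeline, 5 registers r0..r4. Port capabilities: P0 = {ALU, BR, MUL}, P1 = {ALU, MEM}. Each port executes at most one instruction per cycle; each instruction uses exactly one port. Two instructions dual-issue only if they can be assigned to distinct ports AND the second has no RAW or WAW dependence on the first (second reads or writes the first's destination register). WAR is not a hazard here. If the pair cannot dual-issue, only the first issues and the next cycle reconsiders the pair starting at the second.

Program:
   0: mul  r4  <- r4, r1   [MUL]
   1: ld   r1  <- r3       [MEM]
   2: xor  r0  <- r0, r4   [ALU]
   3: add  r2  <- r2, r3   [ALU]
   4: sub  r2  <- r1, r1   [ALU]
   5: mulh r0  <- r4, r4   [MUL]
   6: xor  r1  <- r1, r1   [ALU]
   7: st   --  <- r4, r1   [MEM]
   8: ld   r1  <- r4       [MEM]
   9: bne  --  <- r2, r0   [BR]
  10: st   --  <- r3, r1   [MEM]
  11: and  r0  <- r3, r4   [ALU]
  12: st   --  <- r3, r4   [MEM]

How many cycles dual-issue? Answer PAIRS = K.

PAIRS = 5

c0: i0/i1 mul;ld  pair
c1: i2/i3 xor;add  pair
c2: i4/i5 sub;mulh  pair
c3: i6 xor  RAW r1
c4: i7 st  no-port MEM/MEM
c5: i8/i9 ld;bne  pair
c6: i10/i11 st;and  pair
c7: i12 st  tail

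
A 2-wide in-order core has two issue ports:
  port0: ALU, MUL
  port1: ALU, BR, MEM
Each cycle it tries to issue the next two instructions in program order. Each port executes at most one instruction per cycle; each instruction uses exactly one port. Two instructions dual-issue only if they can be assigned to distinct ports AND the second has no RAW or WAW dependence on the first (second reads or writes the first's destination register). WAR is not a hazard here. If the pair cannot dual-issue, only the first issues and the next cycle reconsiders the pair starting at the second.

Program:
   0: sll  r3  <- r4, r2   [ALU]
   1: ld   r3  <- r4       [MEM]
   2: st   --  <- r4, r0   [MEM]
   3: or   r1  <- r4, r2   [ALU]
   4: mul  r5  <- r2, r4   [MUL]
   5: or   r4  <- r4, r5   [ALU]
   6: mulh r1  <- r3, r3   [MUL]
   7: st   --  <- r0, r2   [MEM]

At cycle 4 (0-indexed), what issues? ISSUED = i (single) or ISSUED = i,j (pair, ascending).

  cy0 -> i0 (sll) WAW r3
  cy1 -> i1 (ld) no-port MEM/MEM
  cy2 -> i2+i3 (st;or) pair
  cy3 -> i4 (mul) RAW r5
  cy4 -> i5+i6 (or;mulh) pair
  cy5 -> i7 (st) tail

ISSUED = 5,6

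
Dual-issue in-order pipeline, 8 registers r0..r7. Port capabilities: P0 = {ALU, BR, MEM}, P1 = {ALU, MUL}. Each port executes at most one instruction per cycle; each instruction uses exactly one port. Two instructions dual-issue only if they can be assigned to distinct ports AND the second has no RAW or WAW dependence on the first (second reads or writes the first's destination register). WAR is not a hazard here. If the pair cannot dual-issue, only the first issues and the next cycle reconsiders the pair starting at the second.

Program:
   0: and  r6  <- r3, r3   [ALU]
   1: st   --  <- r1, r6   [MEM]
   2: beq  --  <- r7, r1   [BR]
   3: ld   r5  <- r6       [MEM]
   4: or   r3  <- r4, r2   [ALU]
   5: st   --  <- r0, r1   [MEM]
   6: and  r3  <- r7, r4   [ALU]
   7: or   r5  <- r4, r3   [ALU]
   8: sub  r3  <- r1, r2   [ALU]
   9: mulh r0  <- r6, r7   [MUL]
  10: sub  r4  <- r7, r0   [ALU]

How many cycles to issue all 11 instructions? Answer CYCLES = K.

t=0 i0:and ; RAW r6
t=1 i1:st ; no-port MEM/BR
t=2 i2:beq ; no-port BR/MEM
t=3 i3&i4:ld;or ; pair
t=4 i5&i6:st;and ; pair
t=5 i7&i8:or;sub ; pair
t=6 i9:mulh ; RAW r0
t=7 i10:sub ; tail

CYCLES = 8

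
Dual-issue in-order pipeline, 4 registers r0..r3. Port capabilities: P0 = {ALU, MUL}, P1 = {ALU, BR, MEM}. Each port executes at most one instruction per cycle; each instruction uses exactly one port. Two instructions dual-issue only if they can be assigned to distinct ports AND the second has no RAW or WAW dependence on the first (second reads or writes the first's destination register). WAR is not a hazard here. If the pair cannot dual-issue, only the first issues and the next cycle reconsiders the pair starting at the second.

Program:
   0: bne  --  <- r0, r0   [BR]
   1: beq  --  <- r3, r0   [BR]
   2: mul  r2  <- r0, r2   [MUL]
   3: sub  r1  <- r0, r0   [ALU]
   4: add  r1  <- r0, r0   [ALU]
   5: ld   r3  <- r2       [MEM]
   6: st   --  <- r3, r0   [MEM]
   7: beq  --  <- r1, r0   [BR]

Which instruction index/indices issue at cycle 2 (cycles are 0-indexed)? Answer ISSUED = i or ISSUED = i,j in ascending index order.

ISSUED = 3

0. bne.BR @i0  | no-port BR/BR
1. beq.BR;mul.MUL @i1,i2  | pair
2. sub.ALU @i3  | WAW r1
3. add.ALU;ld.MEM @i4,i5  | pair
4. st.MEM @i6  | no-port MEM/BR
5. beq.BR @i7  | tail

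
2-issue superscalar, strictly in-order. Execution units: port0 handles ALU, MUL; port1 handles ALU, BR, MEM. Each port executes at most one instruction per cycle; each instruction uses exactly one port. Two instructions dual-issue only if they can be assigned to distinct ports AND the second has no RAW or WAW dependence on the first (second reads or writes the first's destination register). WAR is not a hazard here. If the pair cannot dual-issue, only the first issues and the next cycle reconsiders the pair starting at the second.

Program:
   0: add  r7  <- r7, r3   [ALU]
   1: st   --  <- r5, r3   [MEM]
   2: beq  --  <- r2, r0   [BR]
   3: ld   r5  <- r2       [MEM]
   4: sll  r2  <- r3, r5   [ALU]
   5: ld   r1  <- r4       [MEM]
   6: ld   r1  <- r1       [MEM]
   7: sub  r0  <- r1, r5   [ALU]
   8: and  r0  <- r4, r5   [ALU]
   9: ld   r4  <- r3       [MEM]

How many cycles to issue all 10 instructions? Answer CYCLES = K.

0. add.ALU st.MEM @i0/i1  | pair
1. beq.BR @i2  | no-port BR/MEM
2. ld.MEM @i3  | RAW r5
3. sll.ALU ld.MEM @i4/i5  | pair
4. ld.MEM @i6  | RAW r1
5. sub.ALU @i7  | WAW r0
6. and.ALU ld.MEM @i8/i9  | pair

CYCLES = 7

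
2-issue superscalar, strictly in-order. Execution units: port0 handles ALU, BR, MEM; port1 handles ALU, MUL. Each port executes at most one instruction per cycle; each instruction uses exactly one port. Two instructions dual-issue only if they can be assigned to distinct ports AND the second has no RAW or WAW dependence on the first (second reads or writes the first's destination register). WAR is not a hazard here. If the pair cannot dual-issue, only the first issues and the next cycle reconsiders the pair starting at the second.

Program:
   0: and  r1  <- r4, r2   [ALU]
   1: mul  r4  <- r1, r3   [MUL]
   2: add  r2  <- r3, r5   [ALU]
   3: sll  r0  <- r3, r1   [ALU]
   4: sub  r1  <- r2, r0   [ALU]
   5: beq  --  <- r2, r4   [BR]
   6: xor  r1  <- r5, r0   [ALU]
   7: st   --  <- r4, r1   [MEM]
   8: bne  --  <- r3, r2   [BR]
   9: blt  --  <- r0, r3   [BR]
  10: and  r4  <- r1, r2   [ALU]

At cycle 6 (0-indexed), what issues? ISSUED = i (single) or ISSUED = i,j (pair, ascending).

#0 head=0: and i0 RAW r1
#1 head=1: mul add i1,i2 2-wide
#2 head=3: sll i3 RAW r0
#3 head=4: sub beq i4,i5 2-wide
#4 head=6: xor i6 RAW r1
#5 head=7: st i7 no-port MEM/BR
#6 head=8: bne i8 no-port BR/BR
#7 head=9: blt and i9,i10 2-wide

ISSUED = 8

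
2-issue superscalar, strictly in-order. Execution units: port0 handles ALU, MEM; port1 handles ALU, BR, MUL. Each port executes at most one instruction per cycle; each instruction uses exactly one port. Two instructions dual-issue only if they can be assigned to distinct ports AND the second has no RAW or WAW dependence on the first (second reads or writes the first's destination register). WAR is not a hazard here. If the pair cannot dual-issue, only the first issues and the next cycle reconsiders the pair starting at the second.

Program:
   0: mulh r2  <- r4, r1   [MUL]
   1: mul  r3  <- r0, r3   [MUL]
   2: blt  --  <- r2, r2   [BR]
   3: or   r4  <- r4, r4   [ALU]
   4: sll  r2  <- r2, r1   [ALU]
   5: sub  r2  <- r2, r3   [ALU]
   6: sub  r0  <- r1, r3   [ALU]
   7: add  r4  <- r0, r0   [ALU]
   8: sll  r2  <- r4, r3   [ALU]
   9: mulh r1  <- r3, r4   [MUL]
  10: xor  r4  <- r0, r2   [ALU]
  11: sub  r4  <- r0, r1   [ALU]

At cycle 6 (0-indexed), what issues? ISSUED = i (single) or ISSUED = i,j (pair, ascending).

ISSUED = 8,9

c0: i0 mulh  no-port MUL/MUL
c1: i1 mul  no-port MUL/BR
c2: i2/i3 blt;or  pair
c3: i4 sll  RAW+WAW r2
c4: i5/i6 sub;sub  pair
c5: i7 add  RAW r4
c6: i8/i9 sll;mulh  pair
c7: i10 xor  WAW r4
c8: i11 sub  tail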